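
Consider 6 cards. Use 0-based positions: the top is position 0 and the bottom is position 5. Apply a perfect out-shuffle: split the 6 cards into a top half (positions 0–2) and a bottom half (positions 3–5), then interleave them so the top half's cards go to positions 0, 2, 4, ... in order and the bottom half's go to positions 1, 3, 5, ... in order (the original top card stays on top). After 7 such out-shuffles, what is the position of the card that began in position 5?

5

Position 5 is a fixed point of every out-shuffle, so the card never moves.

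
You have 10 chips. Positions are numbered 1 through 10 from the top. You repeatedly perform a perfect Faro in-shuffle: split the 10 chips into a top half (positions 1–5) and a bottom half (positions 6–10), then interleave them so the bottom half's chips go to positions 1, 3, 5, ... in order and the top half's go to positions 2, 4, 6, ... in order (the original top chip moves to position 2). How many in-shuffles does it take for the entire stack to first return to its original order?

The in-shuffle permutes the 10 positions with cycle lengths [10].
Every chip is home exactly when every cycle has completed a whole number of laps, i.e. after lcm(10) = 10 in-shuffles.

10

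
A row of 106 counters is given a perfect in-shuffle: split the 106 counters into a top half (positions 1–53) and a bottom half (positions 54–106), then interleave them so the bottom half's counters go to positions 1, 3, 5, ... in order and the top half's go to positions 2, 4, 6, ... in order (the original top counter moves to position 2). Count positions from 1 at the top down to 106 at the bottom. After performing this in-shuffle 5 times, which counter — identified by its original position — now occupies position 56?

Work backwards from position 56, undoing one in-shuffle at a time:
56 ← 28 ← 14 ← 7 ← 57 ← 82
So the counter now at position 56 started at position 82.

82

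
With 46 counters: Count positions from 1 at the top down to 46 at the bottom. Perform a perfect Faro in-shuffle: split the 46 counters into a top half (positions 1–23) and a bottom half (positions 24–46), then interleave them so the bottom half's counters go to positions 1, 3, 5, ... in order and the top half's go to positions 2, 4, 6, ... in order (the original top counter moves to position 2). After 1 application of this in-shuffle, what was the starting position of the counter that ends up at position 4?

2

Work backwards from position 4, undoing one in-shuffle at a time:
4 ← 2
So the counter now at position 4 started at position 2.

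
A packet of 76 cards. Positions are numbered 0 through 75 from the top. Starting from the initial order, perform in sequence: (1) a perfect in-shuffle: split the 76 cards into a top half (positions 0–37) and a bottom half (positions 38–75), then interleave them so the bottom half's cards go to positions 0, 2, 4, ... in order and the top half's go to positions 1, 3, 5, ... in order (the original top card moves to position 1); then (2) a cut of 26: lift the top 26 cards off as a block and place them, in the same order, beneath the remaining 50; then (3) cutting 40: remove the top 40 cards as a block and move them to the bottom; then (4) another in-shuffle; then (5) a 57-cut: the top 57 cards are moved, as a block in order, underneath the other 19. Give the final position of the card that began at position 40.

Track the card from position 40 forward through each operation:
  after op 1 (in-shuffle): 40 → 4
  after op 2 (cut 26): 4 → 54
  after op 3 (cut 40): 54 → 14
  after op 4 (in-shuffle): 14 → 29
  after op 5 (cut 57): 29 → 48

48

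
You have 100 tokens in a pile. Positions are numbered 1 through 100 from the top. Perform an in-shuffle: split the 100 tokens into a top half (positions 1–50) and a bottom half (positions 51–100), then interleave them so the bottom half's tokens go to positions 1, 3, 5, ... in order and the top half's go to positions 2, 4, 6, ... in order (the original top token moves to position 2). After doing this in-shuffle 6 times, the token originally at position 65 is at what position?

19

Track the token's position through each in-shuffle:
65 → 29 → 58 → 15 → 30 → 60 → 19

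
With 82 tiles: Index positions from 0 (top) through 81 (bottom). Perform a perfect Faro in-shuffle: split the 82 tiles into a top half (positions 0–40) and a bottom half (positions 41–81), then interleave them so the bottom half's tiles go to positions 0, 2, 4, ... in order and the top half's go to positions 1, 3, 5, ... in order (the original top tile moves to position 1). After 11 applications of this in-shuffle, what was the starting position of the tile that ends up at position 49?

Work backwards from position 49, undoing one in-shuffle at a time:
49 ← 24 ← 53 ← 26 ← 54 ← 68 ← 75 ← 37 ← 18 ← 50 ← 66 ← 74
So the tile now at position 49 started at position 74.

74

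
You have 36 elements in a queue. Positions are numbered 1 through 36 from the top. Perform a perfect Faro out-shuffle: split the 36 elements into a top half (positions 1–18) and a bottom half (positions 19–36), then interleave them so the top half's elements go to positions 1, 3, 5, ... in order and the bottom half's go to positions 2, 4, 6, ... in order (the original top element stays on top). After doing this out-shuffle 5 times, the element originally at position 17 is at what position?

23

Track the element's position through each out-shuffle:
17 → 33 → 30 → 24 → 12 → 23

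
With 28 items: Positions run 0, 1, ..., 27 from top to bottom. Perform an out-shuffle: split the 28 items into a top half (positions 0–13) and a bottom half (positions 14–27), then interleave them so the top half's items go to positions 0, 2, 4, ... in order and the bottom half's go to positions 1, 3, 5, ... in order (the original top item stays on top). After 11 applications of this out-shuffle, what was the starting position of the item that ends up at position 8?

Work backwards from position 8, undoing one out-shuffle at a time:
8 ← 4 ← 2 ← 1 ← 14 ← 7 ← 17 ← 22 ← 11 ← 19 ← 23 ← 25
So the item now at position 8 started at position 25.

25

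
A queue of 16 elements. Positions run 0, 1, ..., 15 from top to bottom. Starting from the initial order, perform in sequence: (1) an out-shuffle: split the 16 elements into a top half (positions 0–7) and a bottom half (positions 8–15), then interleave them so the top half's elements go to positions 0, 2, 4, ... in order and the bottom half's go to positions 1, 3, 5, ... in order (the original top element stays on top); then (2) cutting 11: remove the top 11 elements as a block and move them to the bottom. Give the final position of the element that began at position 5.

15

Track the element from position 5 forward through each operation:
  after op 1 (out-shuffle): 5 → 10
  after op 2 (cut 11): 10 → 15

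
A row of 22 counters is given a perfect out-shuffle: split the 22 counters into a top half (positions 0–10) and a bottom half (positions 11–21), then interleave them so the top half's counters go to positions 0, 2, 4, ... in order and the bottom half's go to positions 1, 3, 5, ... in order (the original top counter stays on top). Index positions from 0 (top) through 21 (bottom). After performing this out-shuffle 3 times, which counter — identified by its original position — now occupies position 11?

4

Work backwards from position 11, undoing one out-shuffle at a time:
11 ← 16 ← 8 ← 4
So the counter now at position 11 started at position 4.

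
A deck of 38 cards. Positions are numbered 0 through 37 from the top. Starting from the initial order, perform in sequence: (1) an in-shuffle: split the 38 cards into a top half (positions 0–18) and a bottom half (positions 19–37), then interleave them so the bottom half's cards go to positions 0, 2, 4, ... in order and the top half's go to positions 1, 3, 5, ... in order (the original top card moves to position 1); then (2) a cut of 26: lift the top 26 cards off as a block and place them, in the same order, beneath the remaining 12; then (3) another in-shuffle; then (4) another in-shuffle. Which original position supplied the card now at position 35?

Undo the operations in reverse order, starting from position 35:
  undo op 4 (in-shuffle, from top half): 35 ← 17
  undo op 3 (in-shuffle, from top half): 17 ← 8
  undo op 2 (cut 26): 8 ← 34
  undo op 1 (in-shuffle, from bottom half): 34 ← 36
So the card at position 35 came from original position 36.

36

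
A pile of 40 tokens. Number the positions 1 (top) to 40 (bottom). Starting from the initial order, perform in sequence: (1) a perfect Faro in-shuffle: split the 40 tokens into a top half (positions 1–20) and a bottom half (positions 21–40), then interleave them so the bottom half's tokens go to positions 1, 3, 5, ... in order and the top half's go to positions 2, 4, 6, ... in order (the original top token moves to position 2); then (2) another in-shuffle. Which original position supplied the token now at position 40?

10

Undo the operations in reverse order, starting from position 40:
  undo op 2 (in-shuffle, from top half): 40 ← 20
  undo op 1 (in-shuffle, from top half): 20 ← 10
So the token at position 40 came from original position 10.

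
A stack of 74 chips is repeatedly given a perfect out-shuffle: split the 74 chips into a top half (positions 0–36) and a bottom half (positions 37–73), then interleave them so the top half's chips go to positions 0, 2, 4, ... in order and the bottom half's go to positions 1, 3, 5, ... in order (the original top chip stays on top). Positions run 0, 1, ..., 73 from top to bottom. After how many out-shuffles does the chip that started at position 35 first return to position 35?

9

Follow position 35 under repeated out-shuffles:
35 → 70 → 67 → 61 → 49 → 25 → 50 → 27 → 54 → 35
It first returns after 9 out-shuffles.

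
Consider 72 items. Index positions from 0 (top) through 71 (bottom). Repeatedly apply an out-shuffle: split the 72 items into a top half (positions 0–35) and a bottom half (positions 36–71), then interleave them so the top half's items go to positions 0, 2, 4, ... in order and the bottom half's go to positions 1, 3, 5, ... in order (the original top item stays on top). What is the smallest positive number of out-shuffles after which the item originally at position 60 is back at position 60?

35

Follow position 60 under repeated out-shuffles:
60 → 49 → 27 → 54 → 37 → 3 → 6 → 12 → ... → 60 (length 35)
It first returns after 35 out-shuffles.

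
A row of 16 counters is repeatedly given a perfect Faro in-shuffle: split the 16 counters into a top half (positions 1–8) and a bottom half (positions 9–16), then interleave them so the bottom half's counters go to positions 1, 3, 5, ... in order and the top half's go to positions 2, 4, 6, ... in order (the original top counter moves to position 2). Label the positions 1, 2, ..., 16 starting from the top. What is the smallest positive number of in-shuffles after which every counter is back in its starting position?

The in-shuffle permutes the 16 positions with cycle lengths [8, 8].
Every counter is home exactly when every cycle has completed a whole number of laps, i.e. after lcm(8) = 8 in-shuffles.

8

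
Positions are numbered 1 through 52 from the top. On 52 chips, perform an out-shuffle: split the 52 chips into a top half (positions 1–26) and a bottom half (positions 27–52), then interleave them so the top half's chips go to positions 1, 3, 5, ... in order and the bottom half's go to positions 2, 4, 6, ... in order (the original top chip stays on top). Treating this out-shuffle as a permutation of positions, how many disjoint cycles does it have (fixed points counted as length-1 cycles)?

9

Trace each unvisited position around until it returns:
(1) (2 3 5 9 17 33 14 27) (4 7 13 25 49 46 40 28) (6 11 21 41 30 8 15 29) (10 19 37 22 43 34 16 31) (12 23 45 38 24 47 42 32) (18 35) (20 39 26 51 50 48 44 36) ... plus 1 more
9 cycles in total.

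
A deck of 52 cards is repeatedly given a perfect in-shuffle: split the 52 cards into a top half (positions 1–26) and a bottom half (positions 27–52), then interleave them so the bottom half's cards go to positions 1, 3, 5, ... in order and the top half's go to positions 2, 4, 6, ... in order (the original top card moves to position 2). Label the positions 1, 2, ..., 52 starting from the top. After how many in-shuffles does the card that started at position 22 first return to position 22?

Follow position 22 under repeated in-shuffles:
22 → 44 → 35 → 17 → 34 → 15 → 30 → 7 → ... → 22 (length 52)
It first returns after 52 in-shuffles.

52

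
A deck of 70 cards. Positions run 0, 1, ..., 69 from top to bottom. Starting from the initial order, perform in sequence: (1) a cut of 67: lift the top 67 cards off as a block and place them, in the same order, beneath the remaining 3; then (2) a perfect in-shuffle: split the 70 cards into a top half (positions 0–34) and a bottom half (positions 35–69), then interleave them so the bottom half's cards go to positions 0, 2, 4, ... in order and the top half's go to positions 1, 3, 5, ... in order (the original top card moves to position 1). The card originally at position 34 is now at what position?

Track the card from position 34 forward through each operation:
  after op 1 (cut 67): 34 → 37
  after op 2 (in-shuffle): 37 → 4

4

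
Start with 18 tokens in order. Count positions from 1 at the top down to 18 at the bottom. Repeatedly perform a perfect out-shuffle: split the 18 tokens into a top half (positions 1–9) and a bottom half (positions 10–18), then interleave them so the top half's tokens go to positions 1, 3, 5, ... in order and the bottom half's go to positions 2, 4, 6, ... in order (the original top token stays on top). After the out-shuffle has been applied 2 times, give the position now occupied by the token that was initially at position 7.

8

Track the token's position through each out-shuffle:
7 → 13 → 8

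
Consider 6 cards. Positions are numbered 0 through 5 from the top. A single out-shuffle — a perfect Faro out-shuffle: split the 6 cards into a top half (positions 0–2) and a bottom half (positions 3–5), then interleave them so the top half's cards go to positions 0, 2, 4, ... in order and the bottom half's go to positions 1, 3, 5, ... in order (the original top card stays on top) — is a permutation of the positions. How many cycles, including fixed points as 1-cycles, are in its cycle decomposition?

3

Trace each unvisited position around until it returns:
(0) (1 2 4 3) (5)
3 cycles in total.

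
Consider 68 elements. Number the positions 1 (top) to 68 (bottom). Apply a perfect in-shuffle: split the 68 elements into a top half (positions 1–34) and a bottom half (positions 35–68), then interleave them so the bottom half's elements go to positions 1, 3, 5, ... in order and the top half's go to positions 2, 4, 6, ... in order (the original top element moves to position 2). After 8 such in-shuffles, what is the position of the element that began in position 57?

33

Track the element's position through each in-shuffle:
57 → 45 → 21 → 42 → 15 → 30 → 60 → 51 → 33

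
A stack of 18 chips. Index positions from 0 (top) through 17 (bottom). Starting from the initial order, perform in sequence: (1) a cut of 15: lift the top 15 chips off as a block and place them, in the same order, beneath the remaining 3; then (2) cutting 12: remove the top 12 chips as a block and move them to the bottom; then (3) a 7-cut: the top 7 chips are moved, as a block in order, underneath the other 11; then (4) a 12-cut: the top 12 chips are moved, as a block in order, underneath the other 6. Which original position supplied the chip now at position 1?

11

Undo the operations in reverse order, starting from position 1:
  undo op 4 (cut 12): 1 ← 13
  undo op 3 (cut 7): 13 ← 2
  undo op 2 (cut 12): 2 ← 14
  undo op 1 (cut 15): 14 ← 11
So the chip at position 1 came from original position 11.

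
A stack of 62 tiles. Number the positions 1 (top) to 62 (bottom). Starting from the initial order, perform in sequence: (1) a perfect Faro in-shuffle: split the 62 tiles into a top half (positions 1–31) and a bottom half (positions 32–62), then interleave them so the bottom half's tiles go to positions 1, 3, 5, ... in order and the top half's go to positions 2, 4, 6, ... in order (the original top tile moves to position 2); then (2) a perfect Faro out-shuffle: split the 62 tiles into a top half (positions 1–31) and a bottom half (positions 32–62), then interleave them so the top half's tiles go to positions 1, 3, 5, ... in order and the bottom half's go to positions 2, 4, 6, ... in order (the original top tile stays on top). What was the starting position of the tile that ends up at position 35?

9

Undo the operations in reverse order, starting from position 35:
  undo op 2 (out-shuffle, from top half): 35 ← 18
  undo op 1 (in-shuffle, from top half): 18 ← 9
So the tile at position 35 came from original position 9.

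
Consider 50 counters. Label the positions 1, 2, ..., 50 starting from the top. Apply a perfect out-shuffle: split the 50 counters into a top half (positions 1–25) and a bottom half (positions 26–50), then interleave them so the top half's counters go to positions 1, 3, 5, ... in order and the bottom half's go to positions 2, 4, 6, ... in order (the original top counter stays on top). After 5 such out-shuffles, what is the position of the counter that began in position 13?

Track the counter's position through each out-shuffle:
13 → 25 → 49 → 48 → 46 → 42

42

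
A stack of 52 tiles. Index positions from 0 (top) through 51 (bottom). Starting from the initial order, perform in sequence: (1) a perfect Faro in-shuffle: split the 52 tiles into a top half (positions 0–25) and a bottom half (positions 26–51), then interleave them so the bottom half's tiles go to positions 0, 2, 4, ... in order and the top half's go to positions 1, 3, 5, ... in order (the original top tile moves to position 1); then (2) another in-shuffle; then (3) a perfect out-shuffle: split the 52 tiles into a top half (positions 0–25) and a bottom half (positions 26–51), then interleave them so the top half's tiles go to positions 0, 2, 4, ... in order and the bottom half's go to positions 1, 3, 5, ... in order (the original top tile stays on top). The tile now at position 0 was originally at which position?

39

Undo the operations in reverse order, starting from position 0:
  undo op 3 (out-shuffle, from top half): 0 ← 0
  undo op 2 (in-shuffle, from bottom half): 0 ← 26
  undo op 1 (in-shuffle, from bottom half): 26 ← 39
So the tile at position 0 came from original position 39.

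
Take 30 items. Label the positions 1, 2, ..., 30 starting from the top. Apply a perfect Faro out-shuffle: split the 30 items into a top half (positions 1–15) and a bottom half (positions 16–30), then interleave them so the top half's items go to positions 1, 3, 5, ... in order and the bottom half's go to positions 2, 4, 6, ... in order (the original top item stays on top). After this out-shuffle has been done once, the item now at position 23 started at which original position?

Work backwards from position 23, undoing one out-shuffle at a time:
23 ← 12
So the item now at position 23 started at position 12.

12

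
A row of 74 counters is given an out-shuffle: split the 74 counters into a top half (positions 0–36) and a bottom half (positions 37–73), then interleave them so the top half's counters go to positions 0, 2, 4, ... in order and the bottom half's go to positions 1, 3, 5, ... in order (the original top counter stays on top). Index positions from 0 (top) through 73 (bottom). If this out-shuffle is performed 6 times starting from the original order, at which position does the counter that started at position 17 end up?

66

Track the counter's position through each out-shuffle:
17 → 34 → 68 → 63 → 53 → 33 → 66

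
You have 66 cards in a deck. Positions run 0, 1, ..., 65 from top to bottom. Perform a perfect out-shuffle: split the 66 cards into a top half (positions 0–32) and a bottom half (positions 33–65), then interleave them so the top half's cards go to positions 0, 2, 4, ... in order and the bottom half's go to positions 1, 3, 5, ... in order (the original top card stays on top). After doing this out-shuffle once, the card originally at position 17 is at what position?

Track the card's position through each out-shuffle:
17 → 34

34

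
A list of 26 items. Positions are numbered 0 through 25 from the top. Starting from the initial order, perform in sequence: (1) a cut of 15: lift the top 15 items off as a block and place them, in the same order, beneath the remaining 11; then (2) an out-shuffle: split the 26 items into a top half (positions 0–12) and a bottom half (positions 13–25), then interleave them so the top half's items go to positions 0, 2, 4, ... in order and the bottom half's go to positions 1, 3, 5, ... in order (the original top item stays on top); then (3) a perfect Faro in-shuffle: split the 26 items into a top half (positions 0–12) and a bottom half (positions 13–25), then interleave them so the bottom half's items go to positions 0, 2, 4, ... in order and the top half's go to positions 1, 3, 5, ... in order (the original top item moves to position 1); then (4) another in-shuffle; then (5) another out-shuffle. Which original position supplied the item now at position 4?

Undo the operations in reverse order, starting from position 4:
  undo op 5 (out-shuffle, from top half): 4 ← 2
  undo op 4 (in-shuffle, from bottom half): 2 ← 14
  undo op 3 (in-shuffle, from bottom half): 14 ← 20
  undo op 2 (out-shuffle, from top half): 20 ← 10
  undo op 1 (cut 15): 10 ← 25
So the item at position 4 came from original position 25.

25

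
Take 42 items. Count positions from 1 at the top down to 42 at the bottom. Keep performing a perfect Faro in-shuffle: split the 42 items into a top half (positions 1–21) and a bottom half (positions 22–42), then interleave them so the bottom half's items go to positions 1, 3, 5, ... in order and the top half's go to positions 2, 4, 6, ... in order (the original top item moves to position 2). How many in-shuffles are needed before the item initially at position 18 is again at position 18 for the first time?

Follow position 18 under repeated in-shuffles:
18 → 36 → 29 → 15 → 30 → 17 → 34 → 25 → 7 → 14 → 28 → 13 → 26 → 9 → 18
It first returns after 14 in-shuffles.

14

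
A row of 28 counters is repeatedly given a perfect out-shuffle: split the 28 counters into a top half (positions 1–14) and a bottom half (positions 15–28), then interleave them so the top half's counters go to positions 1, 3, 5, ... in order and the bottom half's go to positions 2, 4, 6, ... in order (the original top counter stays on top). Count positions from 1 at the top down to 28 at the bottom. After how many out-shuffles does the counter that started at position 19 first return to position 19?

2

Follow position 19 under repeated out-shuffles:
19 → 10 → 19
It first returns after 2 out-shuffles.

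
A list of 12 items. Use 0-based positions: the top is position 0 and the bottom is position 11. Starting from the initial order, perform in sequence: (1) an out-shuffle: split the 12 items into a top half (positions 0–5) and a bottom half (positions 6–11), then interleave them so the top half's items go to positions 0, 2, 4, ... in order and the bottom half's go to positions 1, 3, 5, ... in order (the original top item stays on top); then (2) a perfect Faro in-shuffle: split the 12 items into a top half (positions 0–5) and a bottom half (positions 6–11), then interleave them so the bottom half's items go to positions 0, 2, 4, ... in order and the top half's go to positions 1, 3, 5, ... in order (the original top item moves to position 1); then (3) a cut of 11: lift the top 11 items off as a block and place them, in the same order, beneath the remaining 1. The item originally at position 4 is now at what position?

Track the item from position 4 forward through each operation:
  after op 1 (out-shuffle): 4 → 8
  after op 2 (in-shuffle): 8 → 4
  after op 3 (cut 11): 4 → 5

5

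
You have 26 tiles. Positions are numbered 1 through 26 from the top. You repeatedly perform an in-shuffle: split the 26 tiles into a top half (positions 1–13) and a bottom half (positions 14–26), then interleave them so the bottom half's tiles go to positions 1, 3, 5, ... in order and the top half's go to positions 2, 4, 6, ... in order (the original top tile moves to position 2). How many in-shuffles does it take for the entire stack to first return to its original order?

The in-shuffle permutes the 26 positions with cycle lengths [2, 6, 18].
Every tile is home exactly when every cycle has completed a whole number of laps, i.e. after lcm(2, 6, 18) = 18 in-shuffles.

18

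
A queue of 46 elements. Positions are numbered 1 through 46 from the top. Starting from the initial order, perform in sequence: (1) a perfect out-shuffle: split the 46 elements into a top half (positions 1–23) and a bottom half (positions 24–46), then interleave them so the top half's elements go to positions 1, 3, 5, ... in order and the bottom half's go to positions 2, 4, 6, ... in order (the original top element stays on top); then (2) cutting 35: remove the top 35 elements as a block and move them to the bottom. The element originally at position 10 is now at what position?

30

Track the element from position 10 forward through each operation:
  after op 1 (out-shuffle): 10 → 19
  after op 2 (cut 35): 19 → 30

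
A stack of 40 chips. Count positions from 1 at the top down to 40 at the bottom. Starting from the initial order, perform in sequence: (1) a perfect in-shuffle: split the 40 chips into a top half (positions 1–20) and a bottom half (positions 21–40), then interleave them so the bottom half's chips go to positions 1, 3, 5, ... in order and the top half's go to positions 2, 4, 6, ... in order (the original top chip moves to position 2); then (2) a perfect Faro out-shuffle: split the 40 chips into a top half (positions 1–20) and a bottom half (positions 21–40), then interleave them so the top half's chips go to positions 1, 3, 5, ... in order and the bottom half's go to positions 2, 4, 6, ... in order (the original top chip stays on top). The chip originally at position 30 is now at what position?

Track the chip from position 30 forward through each operation:
  after op 1 (in-shuffle): 30 → 19
  after op 2 (out-shuffle): 19 → 37

37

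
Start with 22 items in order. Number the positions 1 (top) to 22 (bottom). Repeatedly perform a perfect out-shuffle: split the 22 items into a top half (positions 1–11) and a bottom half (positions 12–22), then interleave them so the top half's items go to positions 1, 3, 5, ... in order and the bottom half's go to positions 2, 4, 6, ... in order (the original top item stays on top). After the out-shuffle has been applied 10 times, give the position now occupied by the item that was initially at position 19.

16

Track the item's position through each out-shuffle:
19 → 16 → 10 → 19 → 16 → 10 → 19 → 16 → 10 → 19 → 16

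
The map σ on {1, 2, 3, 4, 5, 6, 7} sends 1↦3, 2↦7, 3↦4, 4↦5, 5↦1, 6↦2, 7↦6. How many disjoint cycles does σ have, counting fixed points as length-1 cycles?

Cycle decomposition: (1 3 4 5) (2 7 6).
2 cycles.

2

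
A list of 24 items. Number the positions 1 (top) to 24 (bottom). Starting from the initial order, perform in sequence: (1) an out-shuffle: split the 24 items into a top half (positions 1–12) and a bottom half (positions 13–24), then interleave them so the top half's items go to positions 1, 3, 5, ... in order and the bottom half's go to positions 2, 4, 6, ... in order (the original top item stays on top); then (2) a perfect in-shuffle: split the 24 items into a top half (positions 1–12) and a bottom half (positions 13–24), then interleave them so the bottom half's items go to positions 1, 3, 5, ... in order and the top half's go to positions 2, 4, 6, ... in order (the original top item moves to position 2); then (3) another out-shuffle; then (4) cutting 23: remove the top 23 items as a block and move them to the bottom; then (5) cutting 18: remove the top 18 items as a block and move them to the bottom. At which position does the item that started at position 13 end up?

Track the item from position 13 forward through each operation:
  after op 1 (out-shuffle): 13 → 2
  after op 2 (in-shuffle): 2 → 4
  after op 3 (out-shuffle): 4 → 7
  after op 4 (cut 23): 7 → 8
  after op 5 (cut 18): 8 → 14

14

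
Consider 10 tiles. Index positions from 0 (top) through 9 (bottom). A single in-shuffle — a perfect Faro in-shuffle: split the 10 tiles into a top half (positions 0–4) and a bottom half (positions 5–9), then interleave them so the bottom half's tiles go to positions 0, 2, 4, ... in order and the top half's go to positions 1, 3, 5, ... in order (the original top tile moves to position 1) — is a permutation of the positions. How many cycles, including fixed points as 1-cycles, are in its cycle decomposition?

1

Trace each unvisited position around until it returns:
(0 1 3 7 4 9 8 6 2 5)
1 cycle in total.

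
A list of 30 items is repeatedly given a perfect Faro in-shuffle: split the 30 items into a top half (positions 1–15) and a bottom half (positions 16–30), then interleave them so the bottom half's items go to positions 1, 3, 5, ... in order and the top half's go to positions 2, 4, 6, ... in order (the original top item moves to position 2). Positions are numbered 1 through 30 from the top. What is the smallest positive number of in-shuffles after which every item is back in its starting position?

5

The in-shuffle permutes the 30 positions with cycle lengths [5, 5, 5, 5, 5, 5].
Every item is home exactly when every cycle has completed a whole number of laps, i.e. after lcm(5) = 5 in-shuffles.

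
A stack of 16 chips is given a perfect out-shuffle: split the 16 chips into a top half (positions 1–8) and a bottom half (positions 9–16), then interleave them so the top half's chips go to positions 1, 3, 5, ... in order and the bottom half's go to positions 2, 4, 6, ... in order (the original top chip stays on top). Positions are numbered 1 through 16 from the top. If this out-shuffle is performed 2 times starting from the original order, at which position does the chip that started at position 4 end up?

13

Track the chip's position through each out-shuffle:
4 → 7 → 13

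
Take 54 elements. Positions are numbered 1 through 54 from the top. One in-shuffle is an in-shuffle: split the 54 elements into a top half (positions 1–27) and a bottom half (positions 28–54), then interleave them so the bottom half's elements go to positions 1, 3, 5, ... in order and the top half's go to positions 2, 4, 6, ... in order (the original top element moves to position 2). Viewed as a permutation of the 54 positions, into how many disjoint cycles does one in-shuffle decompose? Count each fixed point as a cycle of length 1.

4

Trace each unvisited position around until it returns:
(1 2 4 8 16 32 ... len 20) (3 6 12 24 48 41 ... len 20) (5 10 20 40 25 50 45 35 15 30) (11 22 44 33)
4 cycles in total.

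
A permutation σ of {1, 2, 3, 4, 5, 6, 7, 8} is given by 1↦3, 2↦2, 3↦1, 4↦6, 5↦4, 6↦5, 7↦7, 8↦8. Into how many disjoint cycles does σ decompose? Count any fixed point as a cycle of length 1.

5

Cycle decomposition: (1 3) (2) (4 6 5) (7) (8).
5 cycles.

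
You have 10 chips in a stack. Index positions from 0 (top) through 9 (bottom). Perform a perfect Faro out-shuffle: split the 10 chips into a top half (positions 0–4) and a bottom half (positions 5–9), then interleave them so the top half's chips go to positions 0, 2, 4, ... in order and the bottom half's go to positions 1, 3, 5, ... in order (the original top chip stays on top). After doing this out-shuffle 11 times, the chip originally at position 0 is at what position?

0

Position 0 is a fixed point of every out-shuffle, so the chip never moves.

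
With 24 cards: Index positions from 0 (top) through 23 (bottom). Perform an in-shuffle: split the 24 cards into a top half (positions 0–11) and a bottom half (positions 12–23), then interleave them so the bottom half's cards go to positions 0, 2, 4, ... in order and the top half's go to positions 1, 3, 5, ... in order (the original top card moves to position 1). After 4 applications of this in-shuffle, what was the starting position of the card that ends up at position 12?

17

Work backwards from position 12, undoing one in-shuffle at a time:
12 ← 18 ← 21 ← 10 ← 17
So the card now at position 12 started at position 17.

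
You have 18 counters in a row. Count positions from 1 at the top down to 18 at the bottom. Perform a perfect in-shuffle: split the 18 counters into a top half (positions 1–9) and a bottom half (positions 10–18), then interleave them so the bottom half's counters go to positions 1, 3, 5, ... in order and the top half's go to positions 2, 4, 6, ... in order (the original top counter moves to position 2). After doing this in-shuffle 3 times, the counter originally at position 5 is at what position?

2

Track the counter's position through each in-shuffle:
5 → 10 → 1 → 2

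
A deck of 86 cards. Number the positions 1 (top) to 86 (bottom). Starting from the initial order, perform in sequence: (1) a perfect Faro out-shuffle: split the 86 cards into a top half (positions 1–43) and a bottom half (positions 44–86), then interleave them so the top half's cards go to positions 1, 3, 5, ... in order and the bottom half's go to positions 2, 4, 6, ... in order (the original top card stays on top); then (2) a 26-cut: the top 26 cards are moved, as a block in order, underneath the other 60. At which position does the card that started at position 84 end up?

56

Track the card from position 84 forward through each operation:
  after op 1 (out-shuffle): 84 → 82
  after op 2 (cut 26): 82 → 56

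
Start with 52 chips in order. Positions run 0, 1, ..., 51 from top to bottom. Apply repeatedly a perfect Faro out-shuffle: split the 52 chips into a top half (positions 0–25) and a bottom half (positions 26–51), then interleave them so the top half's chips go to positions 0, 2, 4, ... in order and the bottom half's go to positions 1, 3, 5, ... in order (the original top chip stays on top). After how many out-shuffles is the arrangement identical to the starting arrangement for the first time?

8

The out-shuffle permutes the 52 positions with cycle lengths [1, 1, 2, 8, 8, 8, 8, 8, 8].
Every chip is home exactly when every cycle has completed a whole number of laps, i.e. after lcm(1, 2, 8) = 8 out-shuffles.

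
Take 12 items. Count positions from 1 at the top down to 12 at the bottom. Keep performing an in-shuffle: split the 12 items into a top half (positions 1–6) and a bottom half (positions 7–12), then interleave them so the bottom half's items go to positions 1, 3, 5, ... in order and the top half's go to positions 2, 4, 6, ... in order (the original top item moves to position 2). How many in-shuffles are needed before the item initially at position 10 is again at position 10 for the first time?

Follow position 10 under repeated in-shuffles:
10 → 7 → 1 → 2 → 4 → 8 → 3 → 6 → 12 → 11 → 9 → 5 → 10
It first returns after 12 in-shuffles.

12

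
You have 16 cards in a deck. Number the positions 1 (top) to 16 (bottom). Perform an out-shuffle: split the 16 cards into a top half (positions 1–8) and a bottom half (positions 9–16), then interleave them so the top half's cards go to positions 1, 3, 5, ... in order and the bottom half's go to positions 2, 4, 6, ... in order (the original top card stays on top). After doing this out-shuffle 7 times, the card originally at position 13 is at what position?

Track the card's position through each out-shuffle:
13 → 10 → 4 → 7 → 13 → 10 → 4 → 7

7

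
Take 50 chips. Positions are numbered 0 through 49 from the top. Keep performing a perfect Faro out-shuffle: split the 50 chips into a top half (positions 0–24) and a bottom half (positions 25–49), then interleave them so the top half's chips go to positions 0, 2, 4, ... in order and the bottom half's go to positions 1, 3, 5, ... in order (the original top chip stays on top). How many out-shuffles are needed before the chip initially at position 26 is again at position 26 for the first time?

Follow position 26 under repeated out-shuffles:
26 → 3 → 6 → 12 → 24 → 48 → 47 → 45 → ... → 26 (length 21)
It first returns after 21 out-shuffles.

21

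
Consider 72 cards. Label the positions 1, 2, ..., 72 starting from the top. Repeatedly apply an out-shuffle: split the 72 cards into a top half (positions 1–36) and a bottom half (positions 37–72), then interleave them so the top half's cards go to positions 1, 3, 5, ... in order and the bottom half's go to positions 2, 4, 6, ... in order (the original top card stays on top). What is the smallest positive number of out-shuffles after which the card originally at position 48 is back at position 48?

35

Follow position 48 under repeated out-shuffles:
48 → 24 → 47 → 22 → 43 → 14 → 27 → 53 → ... → 48 (length 35)
It first returns after 35 out-shuffles.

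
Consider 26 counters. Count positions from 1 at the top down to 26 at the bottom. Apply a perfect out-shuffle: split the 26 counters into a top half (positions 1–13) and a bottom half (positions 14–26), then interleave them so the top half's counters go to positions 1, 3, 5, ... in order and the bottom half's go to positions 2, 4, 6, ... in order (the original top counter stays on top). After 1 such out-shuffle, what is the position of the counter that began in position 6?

Track the counter's position through each out-shuffle:
6 → 11

11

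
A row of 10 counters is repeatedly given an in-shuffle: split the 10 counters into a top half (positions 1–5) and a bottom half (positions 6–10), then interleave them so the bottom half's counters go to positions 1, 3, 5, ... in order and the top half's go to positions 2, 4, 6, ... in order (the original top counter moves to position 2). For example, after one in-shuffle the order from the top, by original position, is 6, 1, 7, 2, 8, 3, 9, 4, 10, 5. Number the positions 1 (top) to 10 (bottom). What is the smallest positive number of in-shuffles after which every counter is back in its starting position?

10

The in-shuffle permutes the 10 positions with cycle lengths [10].
Every counter is home exactly when every cycle has completed a whole number of laps, i.e. after lcm(10) = 10 in-shuffles.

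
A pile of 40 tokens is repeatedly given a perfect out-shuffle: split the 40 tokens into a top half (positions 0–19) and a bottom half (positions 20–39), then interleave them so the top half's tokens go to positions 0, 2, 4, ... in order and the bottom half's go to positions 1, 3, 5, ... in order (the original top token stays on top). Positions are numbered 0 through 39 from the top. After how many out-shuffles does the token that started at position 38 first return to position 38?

12

Follow position 38 under repeated out-shuffles:
38 → 37 → 35 → 31 → 23 → 7 → 14 → 28 → 17 → 34 → 29 → 19 → 38
It first returns after 12 out-shuffles.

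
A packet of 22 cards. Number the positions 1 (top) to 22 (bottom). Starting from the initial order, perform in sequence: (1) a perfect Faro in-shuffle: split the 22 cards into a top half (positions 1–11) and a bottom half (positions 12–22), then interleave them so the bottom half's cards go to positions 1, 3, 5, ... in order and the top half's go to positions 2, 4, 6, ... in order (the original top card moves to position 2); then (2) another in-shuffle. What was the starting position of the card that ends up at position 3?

18

Undo the operations in reverse order, starting from position 3:
  undo op 2 (in-shuffle, from bottom half): 3 ← 13
  undo op 1 (in-shuffle, from bottom half): 13 ← 18
So the card at position 3 came from original position 18.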